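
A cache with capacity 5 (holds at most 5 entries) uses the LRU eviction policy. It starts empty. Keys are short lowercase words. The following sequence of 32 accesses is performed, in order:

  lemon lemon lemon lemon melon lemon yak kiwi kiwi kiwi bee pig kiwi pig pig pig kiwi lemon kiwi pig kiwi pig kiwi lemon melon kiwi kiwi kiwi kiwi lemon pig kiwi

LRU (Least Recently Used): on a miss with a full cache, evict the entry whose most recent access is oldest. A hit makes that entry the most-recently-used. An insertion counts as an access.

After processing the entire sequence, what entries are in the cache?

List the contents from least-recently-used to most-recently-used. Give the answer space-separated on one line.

LRU simulation (capacity=5):
  1. access lemon: MISS. Cache (LRU->MRU): [lemon]
  2. access lemon: HIT. Cache (LRU->MRU): [lemon]
  3. access lemon: HIT. Cache (LRU->MRU): [lemon]
  4. access lemon: HIT. Cache (LRU->MRU): [lemon]
  5. access melon: MISS. Cache (LRU->MRU): [lemon melon]
  6. access lemon: HIT. Cache (LRU->MRU): [melon lemon]
  7. access yak: MISS. Cache (LRU->MRU): [melon lemon yak]
  8. access kiwi: MISS. Cache (LRU->MRU): [melon lemon yak kiwi]
  9. access kiwi: HIT. Cache (LRU->MRU): [melon lemon yak kiwi]
  10. access kiwi: HIT. Cache (LRU->MRU): [melon lemon yak kiwi]
  11. access bee: MISS. Cache (LRU->MRU): [melon lemon yak kiwi bee]
  12. access pig: MISS, evict melon. Cache (LRU->MRU): [lemon yak kiwi bee pig]
  13. access kiwi: HIT. Cache (LRU->MRU): [lemon yak bee pig kiwi]
  14. access pig: HIT. Cache (LRU->MRU): [lemon yak bee kiwi pig]
  15. access pig: HIT. Cache (LRU->MRU): [lemon yak bee kiwi pig]
  16. access pig: HIT. Cache (LRU->MRU): [lemon yak bee kiwi pig]
  17. access kiwi: HIT. Cache (LRU->MRU): [lemon yak bee pig kiwi]
  18. access lemon: HIT. Cache (LRU->MRU): [yak bee pig kiwi lemon]
  19. access kiwi: HIT. Cache (LRU->MRU): [yak bee pig lemon kiwi]
  20. access pig: HIT. Cache (LRU->MRU): [yak bee lemon kiwi pig]
  21. access kiwi: HIT. Cache (LRU->MRU): [yak bee lemon pig kiwi]
  22. access pig: HIT. Cache (LRU->MRU): [yak bee lemon kiwi pig]
  23. access kiwi: HIT. Cache (LRU->MRU): [yak bee lemon pig kiwi]
  24. access lemon: HIT. Cache (LRU->MRU): [yak bee pig kiwi lemon]
  25. access melon: MISS, evict yak. Cache (LRU->MRU): [bee pig kiwi lemon melon]
  26. access kiwi: HIT. Cache (LRU->MRU): [bee pig lemon melon kiwi]
  27. access kiwi: HIT. Cache (LRU->MRU): [bee pig lemon melon kiwi]
  28. access kiwi: HIT. Cache (LRU->MRU): [bee pig lemon melon kiwi]
  29. access kiwi: HIT. Cache (LRU->MRU): [bee pig lemon melon kiwi]
  30. access lemon: HIT. Cache (LRU->MRU): [bee pig melon kiwi lemon]
  31. access pig: HIT. Cache (LRU->MRU): [bee melon kiwi lemon pig]
  32. access kiwi: HIT. Cache (LRU->MRU): [bee melon lemon pig kiwi]
Total: 25 hits, 7 misses, 2 evictions

Answer: bee melon lemon pig kiwi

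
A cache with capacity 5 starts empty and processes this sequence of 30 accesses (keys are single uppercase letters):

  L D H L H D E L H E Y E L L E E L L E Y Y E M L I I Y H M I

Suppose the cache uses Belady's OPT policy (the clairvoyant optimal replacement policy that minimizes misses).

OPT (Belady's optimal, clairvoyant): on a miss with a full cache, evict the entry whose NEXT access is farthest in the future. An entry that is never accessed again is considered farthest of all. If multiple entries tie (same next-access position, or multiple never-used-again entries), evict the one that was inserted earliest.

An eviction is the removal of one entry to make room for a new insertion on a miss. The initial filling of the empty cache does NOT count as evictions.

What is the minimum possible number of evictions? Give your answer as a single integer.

Answer: 2

Derivation:
OPT (Belady) simulation (capacity=5):
  1. access L: MISS. Cache: [L]
  2. access D: MISS. Cache: [L D]
  3. access H: MISS. Cache: [L D H]
  4. access L: HIT. Next use of L: step 8. Cache: [L D H]
  5. access H: HIT. Next use of H: step 9. Cache: [L D H]
  6. access D: HIT. Next use of D: never. Cache: [L D H]
  7. access E: MISS. Cache: [L D H E]
  8. access L: HIT. Next use of L: step 13. Cache: [L D H E]
  9. access H: HIT. Next use of H: step 28. Cache: [L D H E]
  10. access E: HIT. Next use of E: step 12. Cache: [L D H E]
  11. access Y: MISS. Cache: [L D H E Y]
  12. access E: HIT. Next use of E: step 15. Cache: [L D H E Y]
  13. access L: HIT. Next use of L: step 14. Cache: [L D H E Y]
  14. access L: HIT. Next use of L: step 17. Cache: [L D H E Y]
  15. access E: HIT. Next use of E: step 16. Cache: [L D H E Y]
  16. access E: HIT. Next use of E: step 19. Cache: [L D H E Y]
  17. access L: HIT. Next use of L: step 18. Cache: [L D H E Y]
  18. access L: HIT. Next use of L: step 24. Cache: [L D H E Y]
  19. access E: HIT. Next use of E: step 22. Cache: [L D H E Y]
  20. access Y: HIT. Next use of Y: step 21. Cache: [L D H E Y]
  21. access Y: HIT. Next use of Y: step 27. Cache: [L D H E Y]
  22. access E: HIT. Next use of E: never. Cache: [L D H E Y]
  23. access M: MISS, evict D (next use: never). Cache: [L H E Y M]
  24. access L: HIT. Next use of L: never. Cache: [L H E Y M]
  25. access I: MISS, evict L (next use: never). Cache: [H E Y M I]
  26. access I: HIT. Next use of I: step 30. Cache: [H E Y M I]
  27. access Y: HIT. Next use of Y: never. Cache: [H E Y M I]
  28. access H: HIT. Next use of H: never. Cache: [H E Y M I]
  29. access M: HIT. Next use of M: never. Cache: [H E Y M I]
  30. access I: HIT. Next use of I: never. Cache: [H E Y M I]
Total: 23 hits, 7 misses, 2 evictions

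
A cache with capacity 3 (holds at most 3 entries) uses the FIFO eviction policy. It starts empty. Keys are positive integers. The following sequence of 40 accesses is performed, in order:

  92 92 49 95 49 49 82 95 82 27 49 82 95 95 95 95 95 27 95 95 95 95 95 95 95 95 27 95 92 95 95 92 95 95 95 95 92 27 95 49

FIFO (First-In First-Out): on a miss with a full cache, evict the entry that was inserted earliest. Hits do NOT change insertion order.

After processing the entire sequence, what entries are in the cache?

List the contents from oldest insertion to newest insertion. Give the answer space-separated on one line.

FIFO simulation (capacity=3):
  1. access 92: MISS. Cache (old->new): [92]
  2. access 92: HIT. Cache (old->new): [92]
  3. access 49: MISS. Cache (old->new): [92 49]
  4. access 95: MISS. Cache (old->new): [92 49 95]
  5. access 49: HIT. Cache (old->new): [92 49 95]
  6. access 49: HIT. Cache (old->new): [92 49 95]
  7. access 82: MISS, evict 92. Cache (old->new): [49 95 82]
  8. access 95: HIT. Cache (old->new): [49 95 82]
  9. access 82: HIT. Cache (old->new): [49 95 82]
  10. access 27: MISS, evict 49. Cache (old->new): [95 82 27]
  11. access 49: MISS, evict 95. Cache (old->new): [82 27 49]
  12. access 82: HIT. Cache (old->new): [82 27 49]
  13. access 95: MISS, evict 82. Cache (old->new): [27 49 95]
  14. access 95: HIT. Cache (old->new): [27 49 95]
  15. access 95: HIT. Cache (old->new): [27 49 95]
  16. access 95: HIT. Cache (old->new): [27 49 95]
  17. access 95: HIT. Cache (old->new): [27 49 95]
  18. access 27: HIT. Cache (old->new): [27 49 95]
  19. access 95: HIT. Cache (old->new): [27 49 95]
  20. access 95: HIT. Cache (old->new): [27 49 95]
  21. access 95: HIT. Cache (old->new): [27 49 95]
  22. access 95: HIT. Cache (old->new): [27 49 95]
  23. access 95: HIT. Cache (old->new): [27 49 95]
  24. access 95: HIT. Cache (old->new): [27 49 95]
  25. access 95: HIT. Cache (old->new): [27 49 95]
  26. access 95: HIT. Cache (old->new): [27 49 95]
  27. access 27: HIT. Cache (old->new): [27 49 95]
  28. access 95: HIT. Cache (old->new): [27 49 95]
  29. access 92: MISS, evict 27. Cache (old->new): [49 95 92]
  30. access 95: HIT. Cache (old->new): [49 95 92]
  31. access 95: HIT. Cache (old->new): [49 95 92]
  32. access 92: HIT. Cache (old->new): [49 95 92]
  33. access 95: HIT. Cache (old->new): [49 95 92]
  34. access 95: HIT. Cache (old->new): [49 95 92]
  35. access 95: HIT. Cache (old->new): [49 95 92]
  36. access 95: HIT. Cache (old->new): [49 95 92]
  37. access 92: HIT. Cache (old->new): [49 95 92]
  38. access 27: MISS, evict 49. Cache (old->new): [95 92 27]
  39. access 95: HIT. Cache (old->new): [95 92 27]
  40. access 49: MISS, evict 95. Cache (old->new): [92 27 49]
Total: 30 hits, 10 misses, 7 evictions

Answer: 92 27 49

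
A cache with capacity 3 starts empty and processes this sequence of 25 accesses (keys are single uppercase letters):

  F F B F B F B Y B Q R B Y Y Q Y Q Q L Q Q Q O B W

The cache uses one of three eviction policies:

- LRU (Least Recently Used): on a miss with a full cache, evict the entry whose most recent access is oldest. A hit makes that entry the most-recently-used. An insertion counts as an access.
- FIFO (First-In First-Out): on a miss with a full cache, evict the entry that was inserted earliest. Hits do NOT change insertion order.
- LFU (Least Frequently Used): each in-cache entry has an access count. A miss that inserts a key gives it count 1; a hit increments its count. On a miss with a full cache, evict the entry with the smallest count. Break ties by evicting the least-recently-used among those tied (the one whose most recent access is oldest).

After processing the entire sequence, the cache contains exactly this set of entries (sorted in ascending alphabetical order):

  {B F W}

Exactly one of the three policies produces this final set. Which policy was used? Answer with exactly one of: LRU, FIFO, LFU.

Answer: LFU

Derivation:
Simulating under each policy and comparing final sets:
  LRU: final set = {B O W} -> differs
  FIFO: final set = {B O W} -> differs
  LFU: final set = {B F W} -> MATCHES target
Only LFU produces the target set.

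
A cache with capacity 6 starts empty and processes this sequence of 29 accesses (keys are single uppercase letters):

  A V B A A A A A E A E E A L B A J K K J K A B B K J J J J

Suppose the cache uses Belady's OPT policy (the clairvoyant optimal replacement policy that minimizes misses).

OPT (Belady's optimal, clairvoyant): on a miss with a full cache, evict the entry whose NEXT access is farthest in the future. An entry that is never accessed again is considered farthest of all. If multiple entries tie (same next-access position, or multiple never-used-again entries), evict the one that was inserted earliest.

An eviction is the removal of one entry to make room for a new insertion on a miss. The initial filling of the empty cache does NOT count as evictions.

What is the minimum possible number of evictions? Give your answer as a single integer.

Answer: 1

Derivation:
OPT (Belady) simulation (capacity=6):
  1. access A: MISS. Cache: [A]
  2. access V: MISS. Cache: [A V]
  3. access B: MISS. Cache: [A V B]
  4. access A: HIT. Next use of A: step 5. Cache: [A V B]
  5. access A: HIT. Next use of A: step 6. Cache: [A V B]
  6. access A: HIT. Next use of A: step 7. Cache: [A V B]
  7. access A: HIT. Next use of A: step 8. Cache: [A V B]
  8. access A: HIT. Next use of A: step 10. Cache: [A V B]
  9. access E: MISS. Cache: [A V B E]
  10. access A: HIT. Next use of A: step 13. Cache: [A V B E]
  11. access E: HIT. Next use of E: step 12. Cache: [A V B E]
  12. access E: HIT. Next use of E: never. Cache: [A V B E]
  13. access A: HIT. Next use of A: step 16. Cache: [A V B E]
  14. access L: MISS. Cache: [A V B E L]
  15. access B: HIT. Next use of B: step 23. Cache: [A V B E L]
  16. access A: HIT. Next use of A: step 22. Cache: [A V B E L]
  17. access J: MISS. Cache: [A V B E L J]
  18. access K: MISS, evict V (next use: never). Cache: [A B E L J K]
  19. access K: HIT. Next use of K: step 21. Cache: [A B E L J K]
  20. access J: HIT. Next use of J: step 26. Cache: [A B E L J K]
  21. access K: HIT. Next use of K: step 25. Cache: [A B E L J K]
  22. access A: HIT. Next use of A: never. Cache: [A B E L J K]
  23. access B: HIT. Next use of B: step 24. Cache: [A B E L J K]
  24. access B: HIT. Next use of B: never. Cache: [A B E L J K]
  25. access K: HIT. Next use of K: never. Cache: [A B E L J K]
  26. access J: HIT. Next use of J: step 27. Cache: [A B E L J K]
  27. access J: HIT. Next use of J: step 28. Cache: [A B E L J K]
  28. access J: HIT. Next use of J: step 29. Cache: [A B E L J K]
  29. access J: HIT. Next use of J: never. Cache: [A B E L J K]
Total: 22 hits, 7 misses, 1 evictions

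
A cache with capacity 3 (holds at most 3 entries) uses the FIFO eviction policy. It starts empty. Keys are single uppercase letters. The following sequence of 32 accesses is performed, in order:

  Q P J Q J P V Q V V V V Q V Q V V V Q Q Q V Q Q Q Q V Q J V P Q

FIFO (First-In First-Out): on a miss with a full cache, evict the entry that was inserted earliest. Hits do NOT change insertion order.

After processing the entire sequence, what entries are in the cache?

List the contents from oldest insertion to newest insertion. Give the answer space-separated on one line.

Answer: V Q P

Derivation:
FIFO simulation (capacity=3):
  1. access Q: MISS. Cache (old->new): [Q]
  2. access P: MISS. Cache (old->new): [Q P]
  3. access J: MISS. Cache (old->new): [Q P J]
  4. access Q: HIT. Cache (old->new): [Q P J]
  5. access J: HIT. Cache (old->new): [Q P J]
  6. access P: HIT. Cache (old->new): [Q P J]
  7. access V: MISS, evict Q. Cache (old->new): [P J V]
  8. access Q: MISS, evict P. Cache (old->new): [J V Q]
  9. access V: HIT. Cache (old->new): [J V Q]
  10. access V: HIT. Cache (old->new): [J V Q]
  11. access V: HIT. Cache (old->new): [J V Q]
  12. access V: HIT. Cache (old->new): [J V Q]
  13. access Q: HIT. Cache (old->new): [J V Q]
  14. access V: HIT. Cache (old->new): [J V Q]
  15. access Q: HIT. Cache (old->new): [J V Q]
  16. access V: HIT. Cache (old->new): [J V Q]
  17. access V: HIT. Cache (old->new): [J V Q]
  18. access V: HIT. Cache (old->new): [J V Q]
  19. access Q: HIT. Cache (old->new): [J V Q]
  20. access Q: HIT. Cache (old->new): [J V Q]
  21. access Q: HIT. Cache (old->new): [J V Q]
  22. access V: HIT. Cache (old->new): [J V Q]
  23. access Q: HIT. Cache (old->new): [J V Q]
  24. access Q: HIT. Cache (old->new): [J V Q]
  25. access Q: HIT. Cache (old->new): [J V Q]
  26. access Q: HIT. Cache (old->new): [J V Q]
  27. access V: HIT. Cache (old->new): [J V Q]
  28. access Q: HIT. Cache (old->new): [J V Q]
  29. access J: HIT. Cache (old->new): [J V Q]
  30. access V: HIT. Cache (old->new): [J V Q]
  31. access P: MISS, evict J. Cache (old->new): [V Q P]
  32. access Q: HIT. Cache (old->new): [V Q P]
Total: 26 hits, 6 misses, 3 evictions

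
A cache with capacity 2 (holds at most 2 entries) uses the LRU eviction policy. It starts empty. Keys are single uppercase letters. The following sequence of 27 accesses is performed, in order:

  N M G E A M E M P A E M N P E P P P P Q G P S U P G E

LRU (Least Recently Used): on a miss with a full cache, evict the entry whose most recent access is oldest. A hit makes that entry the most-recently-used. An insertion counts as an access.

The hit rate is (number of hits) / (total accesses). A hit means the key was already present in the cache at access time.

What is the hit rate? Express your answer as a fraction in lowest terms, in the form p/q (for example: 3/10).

Answer: 5/27

Derivation:
LRU simulation (capacity=2):
  1. access N: MISS. Cache (LRU->MRU): [N]
  2. access M: MISS. Cache (LRU->MRU): [N M]
  3. access G: MISS, evict N. Cache (LRU->MRU): [M G]
  4. access E: MISS, evict M. Cache (LRU->MRU): [G E]
  5. access A: MISS, evict G. Cache (LRU->MRU): [E A]
  6. access M: MISS, evict E. Cache (LRU->MRU): [A M]
  7. access E: MISS, evict A. Cache (LRU->MRU): [M E]
  8. access M: HIT. Cache (LRU->MRU): [E M]
  9. access P: MISS, evict E. Cache (LRU->MRU): [M P]
  10. access A: MISS, evict M. Cache (LRU->MRU): [P A]
  11. access E: MISS, evict P. Cache (LRU->MRU): [A E]
  12. access M: MISS, evict A. Cache (LRU->MRU): [E M]
  13. access N: MISS, evict E. Cache (LRU->MRU): [M N]
  14. access P: MISS, evict M. Cache (LRU->MRU): [N P]
  15. access E: MISS, evict N. Cache (LRU->MRU): [P E]
  16. access P: HIT. Cache (LRU->MRU): [E P]
  17. access P: HIT. Cache (LRU->MRU): [E P]
  18. access P: HIT. Cache (LRU->MRU): [E P]
  19. access P: HIT. Cache (LRU->MRU): [E P]
  20. access Q: MISS, evict E. Cache (LRU->MRU): [P Q]
  21. access G: MISS, evict P. Cache (LRU->MRU): [Q G]
  22. access P: MISS, evict Q. Cache (LRU->MRU): [G P]
  23. access S: MISS, evict G. Cache (LRU->MRU): [P S]
  24. access U: MISS, evict P. Cache (LRU->MRU): [S U]
  25. access P: MISS, evict S. Cache (LRU->MRU): [U P]
  26. access G: MISS, evict U. Cache (LRU->MRU): [P G]
  27. access E: MISS, evict P. Cache (LRU->MRU): [G E]
Total: 5 hits, 22 misses, 20 evictions

Hit rate = 5/27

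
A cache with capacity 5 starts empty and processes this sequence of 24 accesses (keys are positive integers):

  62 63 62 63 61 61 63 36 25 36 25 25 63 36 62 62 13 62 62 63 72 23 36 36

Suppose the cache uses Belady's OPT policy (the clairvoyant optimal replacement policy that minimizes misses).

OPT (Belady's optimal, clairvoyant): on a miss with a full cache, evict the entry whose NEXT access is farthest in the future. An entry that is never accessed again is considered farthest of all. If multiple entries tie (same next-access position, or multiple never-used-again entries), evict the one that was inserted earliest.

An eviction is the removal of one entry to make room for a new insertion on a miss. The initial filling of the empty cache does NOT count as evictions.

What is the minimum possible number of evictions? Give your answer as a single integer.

Answer: 3

Derivation:
OPT (Belady) simulation (capacity=5):
  1. access 62: MISS. Cache: [62]
  2. access 63: MISS. Cache: [62 63]
  3. access 62: HIT. Next use of 62: step 15. Cache: [62 63]
  4. access 63: HIT. Next use of 63: step 7. Cache: [62 63]
  5. access 61: MISS. Cache: [62 63 61]
  6. access 61: HIT. Next use of 61: never. Cache: [62 63 61]
  7. access 63: HIT. Next use of 63: step 13. Cache: [62 63 61]
  8. access 36: MISS. Cache: [62 63 61 36]
  9. access 25: MISS. Cache: [62 63 61 36 25]
  10. access 36: HIT. Next use of 36: step 14. Cache: [62 63 61 36 25]
  11. access 25: HIT. Next use of 25: step 12. Cache: [62 63 61 36 25]
  12. access 25: HIT. Next use of 25: never. Cache: [62 63 61 36 25]
  13. access 63: HIT. Next use of 63: step 20. Cache: [62 63 61 36 25]
  14. access 36: HIT. Next use of 36: step 23. Cache: [62 63 61 36 25]
  15. access 62: HIT. Next use of 62: step 16. Cache: [62 63 61 36 25]
  16. access 62: HIT. Next use of 62: step 18. Cache: [62 63 61 36 25]
  17. access 13: MISS, evict 61 (next use: never). Cache: [62 63 36 25 13]
  18. access 62: HIT. Next use of 62: step 19. Cache: [62 63 36 25 13]
  19. access 62: HIT. Next use of 62: never. Cache: [62 63 36 25 13]
  20. access 63: HIT. Next use of 63: never. Cache: [62 63 36 25 13]
  21. access 72: MISS, evict 62 (next use: never). Cache: [63 36 25 13 72]
  22. access 23: MISS, evict 63 (next use: never). Cache: [36 25 13 72 23]
  23. access 36: HIT. Next use of 36: step 24. Cache: [36 25 13 72 23]
  24. access 36: HIT. Next use of 36: never. Cache: [36 25 13 72 23]
Total: 16 hits, 8 misses, 3 evictions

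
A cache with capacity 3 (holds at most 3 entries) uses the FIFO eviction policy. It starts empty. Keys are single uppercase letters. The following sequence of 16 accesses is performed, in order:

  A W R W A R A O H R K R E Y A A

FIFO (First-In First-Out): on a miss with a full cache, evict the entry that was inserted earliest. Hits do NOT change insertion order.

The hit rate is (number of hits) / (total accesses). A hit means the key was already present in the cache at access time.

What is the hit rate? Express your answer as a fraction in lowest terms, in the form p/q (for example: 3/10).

Answer: 3/8

Derivation:
FIFO simulation (capacity=3):
  1. access A: MISS. Cache (old->new): [A]
  2. access W: MISS. Cache (old->new): [A W]
  3. access R: MISS. Cache (old->new): [A W R]
  4. access W: HIT. Cache (old->new): [A W R]
  5. access A: HIT. Cache (old->new): [A W R]
  6. access R: HIT. Cache (old->new): [A W R]
  7. access A: HIT. Cache (old->new): [A W R]
  8. access O: MISS, evict A. Cache (old->new): [W R O]
  9. access H: MISS, evict W. Cache (old->new): [R O H]
  10. access R: HIT. Cache (old->new): [R O H]
  11. access K: MISS, evict R. Cache (old->new): [O H K]
  12. access R: MISS, evict O. Cache (old->new): [H K R]
  13. access E: MISS, evict H. Cache (old->new): [K R E]
  14. access Y: MISS, evict K. Cache (old->new): [R E Y]
  15. access A: MISS, evict R. Cache (old->new): [E Y A]
  16. access A: HIT. Cache (old->new): [E Y A]
Total: 6 hits, 10 misses, 7 evictions

Hit rate = 6/16 = 3/8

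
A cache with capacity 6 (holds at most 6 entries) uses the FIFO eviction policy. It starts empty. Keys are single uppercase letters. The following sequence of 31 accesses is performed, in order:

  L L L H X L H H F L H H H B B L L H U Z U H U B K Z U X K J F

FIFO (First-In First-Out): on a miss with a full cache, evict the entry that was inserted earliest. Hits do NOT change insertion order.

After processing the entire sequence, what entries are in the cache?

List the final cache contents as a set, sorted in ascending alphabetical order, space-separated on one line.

Answer: B F J K U Z

Derivation:
FIFO simulation (capacity=6):
  1. access L: MISS. Cache (old->new): [L]
  2. access L: HIT. Cache (old->new): [L]
  3. access L: HIT. Cache (old->new): [L]
  4. access H: MISS. Cache (old->new): [L H]
  5. access X: MISS. Cache (old->new): [L H X]
  6. access L: HIT. Cache (old->new): [L H X]
  7. access H: HIT. Cache (old->new): [L H X]
  8. access H: HIT. Cache (old->new): [L H X]
  9. access F: MISS. Cache (old->new): [L H X F]
  10. access L: HIT. Cache (old->new): [L H X F]
  11. access H: HIT. Cache (old->new): [L H X F]
  12. access H: HIT. Cache (old->new): [L H X F]
  13. access H: HIT. Cache (old->new): [L H X F]
  14. access B: MISS. Cache (old->new): [L H X F B]
  15. access B: HIT. Cache (old->new): [L H X F B]
  16. access L: HIT. Cache (old->new): [L H X F B]
  17. access L: HIT. Cache (old->new): [L H X F B]
  18. access H: HIT. Cache (old->new): [L H X F B]
  19. access U: MISS. Cache (old->new): [L H X F B U]
  20. access Z: MISS, evict L. Cache (old->new): [H X F B U Z]
  21. access U: HIT. Cache (old->new): [H X F B U Z]
  22. access H: HIT. Cache (old->new): [H X F B U Z]
  23. access U: HIT. Cache (old->new): [H X F B U Z]
  24. access B: HIT. Cache (old->new): [H X F B U Z]
  25. access K: MISS, evict H. Cache (old->new): [X F B U Z K]
  26. access Z: HIT. Cache (old->new): [X F B U Z K]
  27. access U: HIT. Cache (old->new): [X F B U Z K]
  28. access X: HIT. Cache (old->new): [X F B U Z K]
  29. access K: HIT. Cache (old->new): [X F B U Z K]
  30. access J: MISS, evict X. Cache (old->new): [F B U Z K J]
  31. access F: HIT. Cache (old->new): [F B U Z K J]
Total: 22 hits, 9 misses, 3 evictions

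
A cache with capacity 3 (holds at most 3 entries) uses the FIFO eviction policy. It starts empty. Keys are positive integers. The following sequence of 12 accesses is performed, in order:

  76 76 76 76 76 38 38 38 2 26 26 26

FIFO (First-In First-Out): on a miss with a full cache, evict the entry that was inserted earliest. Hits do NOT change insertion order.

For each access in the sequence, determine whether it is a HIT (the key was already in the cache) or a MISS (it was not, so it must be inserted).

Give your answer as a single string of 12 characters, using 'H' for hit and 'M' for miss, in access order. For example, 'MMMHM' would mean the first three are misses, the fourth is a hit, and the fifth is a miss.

Answer: MHHHHMHHMMHH

Derivation:
FIFO simulation (capacity=3):
  1. access 76: MISS. Cache (old->new): [76]
  2. access 76: HIT. Cache (old->new): [76]
  3. access 76: HIT. Cache (old->new): [76]
  4. access 76: HIT. Cache (old->new): [76]
  5. access 76: HIT. Cache (old->new): [76]
  6. access 38: MISS. Cache (old->new): [76 38]
  7. access 38: HIT. Cache (old->new): [76 38]
  8. access 38: HIT. Cache (old->new): [76 38]
  9. access 2: MISS. Cache (old->new): [76 38 2]
  10. access 26: MISS, evict 76. Cache (old->new): [38 2 26]
  11. access 26: HIT. Cache (old->new): [38 2 26]
  12. access 26: HIT. Cache (old->new): [38 2 26]
Total: 8 hits, 4 misses, 1 evictions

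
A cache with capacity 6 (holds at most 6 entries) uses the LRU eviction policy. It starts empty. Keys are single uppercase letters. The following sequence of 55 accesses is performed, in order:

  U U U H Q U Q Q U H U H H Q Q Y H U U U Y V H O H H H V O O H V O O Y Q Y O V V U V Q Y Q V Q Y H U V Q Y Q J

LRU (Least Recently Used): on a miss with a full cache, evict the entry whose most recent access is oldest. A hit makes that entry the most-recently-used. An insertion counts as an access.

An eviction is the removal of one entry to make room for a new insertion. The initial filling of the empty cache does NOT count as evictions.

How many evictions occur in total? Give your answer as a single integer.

LRU simulation (capacity=6):
  1. access U: MISS. Cache (LRU->MRU): [U]
  2. access U: HIT. Cache (LRU->MRU): [U]
  3. access U: HIT. Cache (LRU->MRU): [U]
  4. access H: MISS. Cache (LRU->MRU): [U H]
  5. access Q: MISS. Cache (LRU->MRU): [U H Q]
  6. access U: HIT. Cache (LRU->MRU): [H Q U]
  7. access Q: HIT. Cache (LRU->MRU): [H U Q]
  8. access Q: HIT. Cache (LRU->MRU): [H U Q]
  9. access U: HIT. Cache (LRU->MRU): [H Q U]
  10. access H: HIT. Cache (LRU->MRU): [Q U H]
  11. access U: HIT. Cache (LRU->MRU): [Q H U]
  12. access H: HIT. Cache (LRU->MRU): [Q U H]
  13. access H: HIT. Cache (LRU->MRU): [Q U H]
  14. access Q: HIT. Cache (LRU->MRU): [U H Q]
  15. access Q: HIT. Cache (LRU->MRU): [U H Q]
  16. access Y: MISS. Cache (LRU->MRU): [U H Q Y]
  17. access H: HIT. Cache (LRU->MRU): [U Q Y H]
  18. access U: HIT. Cache (LRU->MRU): [Q Y H U]
  19. access U: HIT. Cache (LRU->MRU): [Q Y H U]
  20. access U: HIT. Cache (LRU->MRU): [Q Y H U]
  21. access Y: HIT. Cache (LRU->MRU): [Q H U Y]
  22. access V: MISS. Cache (LRU->MRU): [Q H U Y V]
  23. access H: HIT. Cache (LRU->MRU): [Q U Y V H]
  24. access O: MISS. Cache (LRU->MRU): [Q U Y V H O]
  25. access H: HIT. Cache (LRU->MRU): [Q U Y V O H]
  26. access H: HIT. Cache (LRU->MRU): [Q U Y V O H]
  27. access H: HIT. Cache (LRU->MRU): [Q U Y V O H]
  28. access V: HIT. Cache (LRU->MRU): [Q U Y O H V]
  29. access O: HIT. Cache (LRU->MRU): [Q U Y H V O]
  30. access O: HIT. Cache (LRU->MRU): [Q U Y H V O]
  31. access H: HIT. Cache (LRU->MRU): [Q U Y V O H]
  32. access V: HIT. Cache (LRU->MRU): [Q U Y O H V]
  33. access O: HIT. Cache (LRU->MRU): [Q U Y H V O]
  34. access O: HIT. Cache (LRU->MRU): [Q U Y H V O]
  35. access Y: HIT. Cache (LRU->MRU): [Q U H V O Y]
  36. access Q: HIT. Cache (LRU->MRU): [U H V O Y Q]
  37. access Y: HIT. Cache (LRU->MRU): [U H V O Q Y]
  38. access O: HIT. Cache (LRU->MRU): [U H V Q Y O]
  39. access V: HIT. Cache (LRU->MRU): [U H Q Y O V]
  40. access V: HIT. Cache (LRU->MRU): [U H Q Y O V]
  41. access U: HIT. Cache (LRU->MRU): [H Q Y O V U]
  42. access V: HIT. Cache (LRU->MRU): [H Q Y O U V]
  43. access Q: HIT. Cache (LRU->MRU): [H Y O U V Q]
  44. access Y: HIT. Cache (LRU->MRU): [H O U V Q Y]
  45. access Q: HIT. Cache (LRU->MRU): [H O U V Y Q]
  46. access V: HIT. Cache (LRU->MRU): [H O U Y Q V]
  47. access Q: HIT. Cache (LRU->MRU): [H O U Y V Q]
  48. access Y: HIT. Cache (LRU->MRU): [H O U V Q Y]
  49. access H: HIT. Cache (LRU->MRU): [O U V Q Y H]
  50. access U: HIT. Cache (LRU->MRU): [O V Q Y H U]
  51. access V: HIT. Cache (LRU->MRU): [O Q Y H U V]
  52. access Q: HIT. Cache (LRU->MRU): [O Y H U V Q]
  53. access Y: HIT. Cache (LRU->MRU): [O H U V Q Y]
  54. access Q: HIT. Cache (LRU->MRU): [O H U V Y Q]
  55. access J: MISS, evict O. Cache (LRU->MRU): [H U V Y Q J]
Total: 48 hits, 7 misses, 1 evictions

Answer: 1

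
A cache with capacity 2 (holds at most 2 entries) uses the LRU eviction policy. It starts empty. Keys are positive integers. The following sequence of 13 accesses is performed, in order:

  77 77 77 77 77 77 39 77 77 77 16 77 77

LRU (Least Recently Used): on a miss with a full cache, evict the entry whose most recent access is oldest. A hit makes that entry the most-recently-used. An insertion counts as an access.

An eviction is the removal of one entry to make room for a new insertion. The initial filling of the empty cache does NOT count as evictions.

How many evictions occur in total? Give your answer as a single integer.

LRU simulation (capacity=2):
  1. access 77: MISS. Cache (LRU->MRU): [77]
  2. access 77: HIT. Cache (LRU->MRU): [77]
  3. access 77: HIT. Cache (LRU->MRU): [77]
  4. access 77: HIT. Cache (LRU->MRU): [77]
  5. access 77: HIT. Cache (LRU->MRU): [77]
  6. access 77: HIT. Cache (LRU->MRU): [77]
  7. access 39: MISS. Cache (LRU->MRU): [77 39]
  8. access 77: HIT. Cache (LRU->MRU): [39 77]
  9. access 77: HIT. Cache (LRU->MRU): [39 77]
  10. access 77: HIT. Cache (LRU->MRU): [39 77]
  11. access 16: MISS, evict 39. Cache (LRU->MRU): [77 16]
  12. access 77: HIT. Cache (LRU->MRU): [16 77]
  13. access 77: HIT. Cache (LRU->MRU): [16 77]
Total: 10 hits, 3 misses, 1 evictions

Answer: 1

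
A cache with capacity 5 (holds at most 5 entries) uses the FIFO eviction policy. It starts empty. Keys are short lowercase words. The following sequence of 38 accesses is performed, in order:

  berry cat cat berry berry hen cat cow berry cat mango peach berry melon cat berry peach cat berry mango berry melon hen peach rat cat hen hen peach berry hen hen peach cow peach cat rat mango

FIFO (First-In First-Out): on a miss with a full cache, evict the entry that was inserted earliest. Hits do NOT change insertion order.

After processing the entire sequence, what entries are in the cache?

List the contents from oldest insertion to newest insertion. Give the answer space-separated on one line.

Answer: peach berry cow cat mango

Derivation:
FIFO simulation (capacity=5):
  1. access berry: MISS. Cache (old->new): [berry]
  2. access cat: MISS. Cache (old->new): [berry cat]
  3. access cat: HIT. Cache (old->new): [berry cat]
  4. access berry: HIT. Cache (old->new): [berry cat]
  5. access berry: HIT. Cache (old->new): [berry cat]
  6. access hen: MISS. Cache (old->new): [berry cat hen]
  7. access cat: HIT. Cache (old->new): [berry cat hen]
  8. access cow: MISS. Cache (old->new): [berry cat hen cow]
  9. access berry: HIT. Cache (old->new): [berry cat hen cow]
  10. access cat: HIT. Cache (old->new): [berry cat hen cow]
  11. access mango: MISS. Cache (old->new): [berry cat hen cow mango]
  12. access peach: MISS, evict berry. Cache (old->new): [cat hen cow mango peach]
  13. access berry: MISS, evict cat. Cache (old->new): [hen cow mango peach berry]
  14. access melon: MISS, evict hen. Cache (old->new): [cow mango peach berry melon]
  15. access cat: MISS, evict cow. Cache (old->new): [mango peach berry melon cat]
  16. access berry: HIT. Cache (old->new): [mango peach berry melon cat]
  17. access peach: HIT. Cache (old->new): [mango peach berry melon cat]
  18. access cat: HIT. Cache (old->new): [mango peach berry melon cat]
  19. access berry: HIT. Cache (old->new): [mango peach berry melon cat]
  20. access mango: HIT. Cache (old->new): [mango peach berry melon cat]
  21. access berry: HIT. Cache (old->new): [mango peach berry melon cat]
  22. access melon: HIT. Cache (old->new): [mango peach berry melon cat]
  23. access hen: MISS, evict mango. Cache (old->new): [peach berry melon cat hen]
  24. access peach: HIT. Cache (old->new): [peach berry melon cat hen]
  25. access rat: MISS, evict peach. Cache (old->new): [berry melon cat hen rat]
  26. access cat: HIT. Cache (old->new): [berry melon cat hen rat]
  27. access hen: HIT. Cache (old->new): [berry melon cat hen rat]
  28. access hen: HIT. Cache (old->new): [berry melon cat hen rat]
  29. access peach: MISS, evict berry. Cache (old->new): [melon cat hen rat peach]
  30. access berry: MISS, evict melon. Cache (old->new): [cat hen rat peach berry]
  31. access hen: HIT. Cache (old->new): [cat hen rat peach berry]
  32. access hen: HIT. Cache (old->new): [cat hen rat peach berry]
  33. access peach: HIT. Cache (old->new): [cat hen rat peach berry]
  34. access cow: MISS, evict cat. Cache (old->new): [hen rat peach berry cow]
  35. access peach: HIT. Cache (old->new): [hen rat peach berry cow]
  36. access cat: MISS, evict hen. Cache (old->new): [rat peach berry cow cat]
  37. access rat: HIT. Cache (old->new): [rat peach berry cow cat]
  38. access mango: MISS, evict rat. Cache (old->new): [peach berry cow cat mango]
Total: 22 hits, 16 misses, 11 evictions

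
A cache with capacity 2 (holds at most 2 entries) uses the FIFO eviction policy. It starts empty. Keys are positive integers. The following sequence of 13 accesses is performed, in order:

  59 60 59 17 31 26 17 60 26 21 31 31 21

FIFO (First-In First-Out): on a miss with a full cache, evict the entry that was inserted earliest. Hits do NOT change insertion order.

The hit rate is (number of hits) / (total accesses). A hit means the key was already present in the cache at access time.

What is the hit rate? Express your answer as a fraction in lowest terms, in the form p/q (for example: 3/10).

Answer: 3/13

Derivation:
FIFO simulation (capacity=2):
  1. access 59: MISS. Cache (old->new): [59]
  2. access 60: MISS. Cache (old->new): [59 60]
  3. access 59: HIT. Cache (old->new): [59 60]
  4. access 17: MISS, evict 59. Cache (old->new): [60 17]
  5. access 31: MISS, evict 60. Cache (old->new): [17 31]
  6. access 26: MISS, evict 17. Cache (old->new): [31 26]
  7. access 17: MISS, evict 31. Cache (old->new): [26 17]
  8. access 60: MISS, evict 26. Cache (old->new): [17 60]
  9. access 26: MISS, evict 17. Cache (old->new): [60 26]
  10. access 21: MISS, evict 60. Cache (old->new): [26 21]
  11. access 31: MISS, evict 26. Cache (old->new): [21 31]
  12. access 31: HIT. Cache (old->new): [21 31]
  13. access 21: HIT. Cache (old->new): [21 31]
Total: 3 hits, 10 misses, 8 evictions

Hit rate = 3/13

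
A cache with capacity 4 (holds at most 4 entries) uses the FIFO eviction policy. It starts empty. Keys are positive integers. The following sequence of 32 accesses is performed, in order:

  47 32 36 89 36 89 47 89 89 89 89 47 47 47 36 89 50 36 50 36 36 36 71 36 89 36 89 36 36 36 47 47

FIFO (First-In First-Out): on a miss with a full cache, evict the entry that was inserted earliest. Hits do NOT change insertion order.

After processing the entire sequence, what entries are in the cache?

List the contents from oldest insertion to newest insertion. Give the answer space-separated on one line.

FIFO simulation (capacity=4):
  1. access 47: MISS. Cache (old->new): [47]
  2. access 32: MISS. Cache (old->new): [47 32]
  3. access 36: MISS. Cache (old->new): [47 32 36]
  4. access 89: MISS. Cache (old->new): [47 32 36 89]
  5. access 36: HIT. Cache (old->new): [47 32 36 89]
  6. access 89: HIT. Cache (old->new): [47 32 36 89]
  7. access 47: HIT. Cache (old->new): [47 32 36 89]
  8. access 89: HIT. Cache (old->new): [47 32 36 89]
  9. access 89: HIT. Cache (old->new): [47 32 36 89]
  10. access 89: HIT. Cache (old->new): [47 32 36 89]
  11. access 89: HIT. Cache (old->new): [47 32 36 89]
  12. access 47: HIT. Cache (old->new): [47 32 36 89]
  13. access 47: HIT. Cache (old->new): [47 32 36 89]
  14. access 47: HIT. Cache (old->new): [47 32 36 89]
  15. access 36: HIT. Cache (old->new): [47 32 36 89]
  16. access 89: HIT. Cache (old->new): [47 32 36 89]
  17. access 50: MISS, evict 47. Cache (old->new): [32 36 89 50]
  18. access 36: HIT. Cache (old->new): [32 36 89 50]
  19. access 50: HIT. Cache (old->new): [32 36 89 50]
  20. access 36: HIT. Cache (old->new): [32 36 89 50]
  21. access 36: HIT. Cache (old->new): [32 36 89 50]
  22. access 36: HIT. Cache (old->new): [32 36 89 50]
  23. access 71: MISS, evict 32. Cache (old->new): [36 89 50 71]
  24. access 36: HIT. Cache (old->new): [36 89 50 71]
  25. access 89: HIT. Cache (old->new): [36 89 50 71]
  26. access 36: HIT. Cache (old->new): [36 89 50 71]
  27. access 89: HIT. Cache (old->new): [36 89 50 71]
  28. access 36: HIT. Cache (old->new): [36 89 50 71]
  29. access 36: HIT. Cache (old->new): [36 89 50 71]
  30. access 36: HIT. Cache (old->new): [36 89 50 71]
  31. access 47: MISS, evict 36. Cache (old->new): [89 50 71 47]
  32. access 47: HIT. Cache (old->new): [89 50 71 47]
Total: 25 hits, 7 misses, 3 evictions

Answer: 89 50 71 47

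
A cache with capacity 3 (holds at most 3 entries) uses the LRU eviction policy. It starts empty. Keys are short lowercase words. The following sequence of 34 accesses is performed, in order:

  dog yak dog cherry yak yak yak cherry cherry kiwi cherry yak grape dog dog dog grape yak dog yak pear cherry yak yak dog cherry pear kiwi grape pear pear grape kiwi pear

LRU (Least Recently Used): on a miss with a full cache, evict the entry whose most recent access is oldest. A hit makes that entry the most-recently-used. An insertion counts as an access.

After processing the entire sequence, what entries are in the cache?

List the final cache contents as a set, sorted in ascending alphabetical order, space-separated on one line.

Answer: grape kiwi pear

Derivation:
LRU simulation (capacity=3):
  1. access dog: MISS. Cache (LRU->MRU): [dog]
  2. access yak: MISS. Cache (LRU->MRU): [dog yak]
  3. access dog: HIT. Cache (LRU->MRU): [yak dog]
  4. access cherry: MISS. Cache (LRU->MRU): [yak dog cherry]
  5. access yak: HIT. Cache (LRU->MRU): [dog cherry yak]
  6. access yak: HIT. Cache (LRU->MRU): [dog cherry yak]
  7. access yak: HIT. Cache (LRU->MRU): [dog cherry yak]
  8. access cherry: HIT. Cache (LRU->MRU): [dog yak cherry]
  9. access cherry: HIT. Cache (LRU->MRU): [dog yak cherry]
  10. access kiwi: MISS, evict dog. Cache (LRU->MRU): [yak cherry kiwi]
  11. access cherry: HIT. Cache (LRU->MRU): [yak kiwi cherry]
  12. access yak: HIT. Cache (LRU->MRU): [kiwi cherry yak]
  13. access grape: MISS, evict kiwi. Cache (LRU->MRU): [cherry yak grape]
  14. access dog: MISS, evict cherry. Cache (LRU->MRU): [yak grape dog]
  15. access dog: HIT. Cache (LRU->MRU): [yak grape dog]
  16. access dog: HIT. Cache (LRU->MRU): [yak grape dog]
  17. access grape: HIT. Cache (LRU->MRU): [yak dog grape]
  18. access yak: HIT. Cache (LRU->MRU): [dog grape yak]
  19. access dog: HIT. Cache (LRU->MRU): [grape yak dog]
  20. access yak: HIT. Cache (LRU->MRU): [grape dog yak]
  21. access pear: MISS, evict grape. Cache (LRU->MRU): [dog yak pear]
  22. access cherry: MISS, evict dog. Cache (LRU->MRU): [yak pear cherry]
  23. access yak: HIT. Cache (LRU->MRU): [pear cherry yak]
  24. access yak: HIT. Cache (LRU->MRU): [pear cherry yak]
  25. access dog: MISS, evict pear. Cache (LRU->MRU): [cherry yak dog]
  26. access cherry: HIT. Cache (LRU->MRU): [yak dog cherry]
  27. access pear: MISS, evict yak. Cache (LRU->MRU): [dog cherry pear]
  28. access kiwi: MISS, evict dog. Cache (LRU->MRU): [cherry pear kiwi]
  29. access grape: MISS, evict cherry. Cache (LRU->MRU): [pear kiwi grape]
  30. access pear: HIT. Cache (LRU->MRU): [kiwi grape pear]
  31. access pear: HIT. Cache (LRU->MRU): [kiwi grape pear]
  32. access grape: HIT. Cache (LRU->MRU): [kiwi pear grape]
  33. access kiwi: HIT. Cache (LRU->MRU): [pear grape kiwi]
  34. access pear: HIT. Cache (LRU->MRU): [grape kiwi pear]
Total: 22 hits, 12 misses, 9 evictions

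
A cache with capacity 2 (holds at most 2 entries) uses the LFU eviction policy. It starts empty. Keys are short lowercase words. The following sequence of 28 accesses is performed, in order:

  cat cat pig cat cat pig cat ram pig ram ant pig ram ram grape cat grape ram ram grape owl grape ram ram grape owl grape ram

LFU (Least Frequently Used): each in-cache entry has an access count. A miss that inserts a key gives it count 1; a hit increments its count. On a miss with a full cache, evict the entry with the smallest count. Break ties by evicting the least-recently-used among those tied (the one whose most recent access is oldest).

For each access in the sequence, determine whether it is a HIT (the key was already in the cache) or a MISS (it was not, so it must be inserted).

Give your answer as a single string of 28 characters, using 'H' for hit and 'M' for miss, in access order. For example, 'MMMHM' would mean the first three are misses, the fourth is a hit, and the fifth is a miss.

Answer: MHMHHHHMMMMMMHMHHMHMMMMHMMMM

Derivation:
LFU simulation (capacity=2):
  1. access cat: MISS. Cache: [cat(c=1)]
  2. access cat: HIT, count now 2. Cache: [cat(c=2)]
  3. access pig: MISS. Cache: [pig(c=1) cat(c=2)]
  4. access cat: HIT, count now 3. Cache: [pig(c=1) cat(c=3)]
  5. access cat: HIT, count now 4. Cache: [pig(c=1) cat(c=4)]
  6. access pig: HIT, count now 2. Cache: [pig(c=2) cat(c=4)]
  7. access cat: HIT, count now 5. Cache: [pig(c=2) cat(c=5)]
  8. access ram: MISS, evict pig(c=2). Cache: [ram(c=1) cat(c=5)]
  9. access pig: MISS, evict ram(c=1). Cache: [pig(c=1) cat(c=5)]
  10. access ram: MISS, evict pig(c=1). Cache: [ram(c=1) cat(c=5)]
  11. access ant: MISS, evict ram(c=1). Cache: [ant(c=1) cat(c=5)]
  12. access pig: MISS, evict ant(c=1). Cache: [pig(c=1) cat(c=5)]
  13. access ram: MISS, evict pig(c=1). Cache: [ram(c=1) cat(c=5)]
  14. access ram: HIT, count now 2. Cache: [ram(c=2) cat(c=5)]
  15. access grape: MISS, evict ram(c=2). Cache: [grape(c=1) cat(c=5)]
  16. access cat: HIT, count now 6. Cache: [grape(c=1) cat(c=6)]
  17. access grape: HIT, count now 2. Cache: [grape(c=2) cat(c=6)]
  18. access ram: MISS, evict grape(c=2). Cache: [ram(c=1) cat(c=6)]
  19. access ram: HIT, count now 2. Cache: [ram(c=2) cat(c=6)]
  20. access grape: MISS, evict ram(c=2). Cache: [grape(c=1) cat(c=6)]
  21. access owl: MISS, evict grape(c=1). Cache: [owl(c=1) cat(c=6)]
  22. access grape: MISS, evict owl(c=1). Cache: [grape(c=1) cat(c=6)]
  23. access ram: MISS, evict grape(c=1). Cache: [ram(c=1) cat(c=6)]
  24. access ram: HIT, count now 2. Cache: [ram(c=2) cat(c=6)]
  25. access grape: MISS, evict ram(c=2). Cache: [grape(c=1) cat(c=6)]
  26. access owl: MISS, evict grape(c=1). Cache: [owl(c=1) cat(c=6)]
  27. access grape: MISS, evict owl(c=1). Cache: [grape(c=1) cat(c=6)]
  28. access ram: MISS, evict grape(c=1). Cache: [ram(c=1) cat(c=6)]
Total: 10 hits, 18 misses, 16 evictions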